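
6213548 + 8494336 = 14707884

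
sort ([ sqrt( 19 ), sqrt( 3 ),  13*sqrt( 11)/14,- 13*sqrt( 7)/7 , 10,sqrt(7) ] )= [ - 13* sqrt(7 )/7,sqrt( 3), sqrt ( 7),  13*sqrt (11)/14,sqrt( 19),10] 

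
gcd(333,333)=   333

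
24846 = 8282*3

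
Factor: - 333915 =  - 3^1 * 5^1*113^1 * 197^1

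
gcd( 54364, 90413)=1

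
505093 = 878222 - 373129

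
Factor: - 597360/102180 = - 2^2*13^( - 1)*19^1 = -76/13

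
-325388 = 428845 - 754233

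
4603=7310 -2707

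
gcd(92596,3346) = 14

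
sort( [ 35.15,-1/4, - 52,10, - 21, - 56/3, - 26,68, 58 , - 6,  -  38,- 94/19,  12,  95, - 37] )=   [-52,-38 ,-37, -26, -21, - 56/3,- 6 , - 94/19, - 1/4, 10, 12,35.15, 58, 68, 95 ]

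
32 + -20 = 12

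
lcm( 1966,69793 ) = 139586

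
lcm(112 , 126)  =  1008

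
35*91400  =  3199000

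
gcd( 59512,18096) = 8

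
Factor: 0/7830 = 0^1 = 0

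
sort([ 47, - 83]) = [ - 83, 47 ] 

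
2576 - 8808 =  - 6232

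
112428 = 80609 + 31819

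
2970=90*33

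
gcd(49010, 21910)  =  10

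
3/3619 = 3/3619 = 0.00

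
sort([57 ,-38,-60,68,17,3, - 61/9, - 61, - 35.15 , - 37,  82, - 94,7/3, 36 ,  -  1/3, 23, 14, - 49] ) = [-94, - 61, - 60, - 49,-38, - 37,-35.15,-61/9, - 1/3 , 7/3, 3,14,17, 23, 36, 57,  68,82]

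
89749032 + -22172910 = 67576122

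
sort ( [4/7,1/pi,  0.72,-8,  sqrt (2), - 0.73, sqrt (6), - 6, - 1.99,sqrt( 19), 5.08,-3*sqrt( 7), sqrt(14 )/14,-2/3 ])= [-8, - 3*sqrt(7),-6 , - 1.99, - 0.73, - 2/3,  sqrt( 14 ) /14, 1/pi, 4/7, 0.72, sqrt (2), sqrt (6), sqrt(19 ),  5.08]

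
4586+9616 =14202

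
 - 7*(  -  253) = 1771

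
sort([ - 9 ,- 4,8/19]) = [ - 9, -4, 8/19]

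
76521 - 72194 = 4327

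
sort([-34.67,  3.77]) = [ - 34.67,3.77]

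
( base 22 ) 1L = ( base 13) 34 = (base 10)43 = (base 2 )101011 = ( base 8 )53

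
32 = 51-19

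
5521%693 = 670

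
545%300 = 245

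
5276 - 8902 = -3626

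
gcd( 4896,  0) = 4896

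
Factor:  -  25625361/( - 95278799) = 3^1*7^ ( -1)*11^( - 1)*457^1 * 18691^1* 1237387^(-1)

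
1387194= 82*16917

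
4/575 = 4/575=0.01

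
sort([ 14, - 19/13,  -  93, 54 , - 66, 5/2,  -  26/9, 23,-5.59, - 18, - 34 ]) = [ - 93, - 66,-34,-18, - 5.59,-26/9, - 19/13, 5/2 , 14,23, 54]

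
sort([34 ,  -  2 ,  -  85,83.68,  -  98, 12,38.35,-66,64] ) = [ - 98, - 85, - 66, - 2, 12,34,38.35,64, 83.68] 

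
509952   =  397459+112493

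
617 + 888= 1505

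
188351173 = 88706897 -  - 99644276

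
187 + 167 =354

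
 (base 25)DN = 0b101011100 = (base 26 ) DA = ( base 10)348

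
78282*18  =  1409076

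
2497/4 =2497/4 =624.25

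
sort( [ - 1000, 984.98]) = [ - 1000,984.98 ]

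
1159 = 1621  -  462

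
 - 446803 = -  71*6293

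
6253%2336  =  1581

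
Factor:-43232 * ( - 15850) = 685227200 = 2^6*5^2*7^1*193^1*317^1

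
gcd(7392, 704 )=352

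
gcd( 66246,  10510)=2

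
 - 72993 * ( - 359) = 26204487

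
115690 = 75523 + 40167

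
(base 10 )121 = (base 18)6d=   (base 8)171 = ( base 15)81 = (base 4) 1321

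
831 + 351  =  1182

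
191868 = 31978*6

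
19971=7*2853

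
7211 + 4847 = 12058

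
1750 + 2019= 3769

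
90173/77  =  90173/77 = 1171.08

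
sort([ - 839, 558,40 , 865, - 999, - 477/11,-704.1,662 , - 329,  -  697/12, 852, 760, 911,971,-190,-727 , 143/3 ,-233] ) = [ - 999,  -  839,- 727, - 704.1 , - 329,-233, - 190  ,-697/12,-477/11, 40 , 143/3 , 558,662,760 , 852,865,911, 971]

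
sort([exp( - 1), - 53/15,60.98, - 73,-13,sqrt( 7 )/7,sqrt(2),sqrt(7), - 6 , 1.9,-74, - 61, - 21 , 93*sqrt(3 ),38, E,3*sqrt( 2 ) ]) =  [ - 74, - 73 , - 61, - 21,-13,-6, - 53/15,  exp(- 1),sqrt(7 )/7,sqrt( 2 ),1.9,sqrt( 7), E,3*sqrt( 2),38 , 60.98,93*sqrt(3)]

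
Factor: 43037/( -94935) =- 3^ ( - 1 )*5^( - 1)*6329^(-1) * 43037^1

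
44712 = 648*69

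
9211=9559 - 348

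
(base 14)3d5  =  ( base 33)NG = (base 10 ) 775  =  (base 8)1407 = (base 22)1D5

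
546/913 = 546/913 = 0.60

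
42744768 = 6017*7104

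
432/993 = 144/331 = 0.44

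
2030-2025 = 5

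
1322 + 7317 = 8639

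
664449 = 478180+186269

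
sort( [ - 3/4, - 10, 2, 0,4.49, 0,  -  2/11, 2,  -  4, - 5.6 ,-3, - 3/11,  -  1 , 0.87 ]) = [ - 10,-5.6, - 4, - 3,  -  1,  -  3/4,  -  3/11,-2/11, 0, 0,0.87,2,2, 4.49]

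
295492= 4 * 73873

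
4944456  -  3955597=988859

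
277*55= 15235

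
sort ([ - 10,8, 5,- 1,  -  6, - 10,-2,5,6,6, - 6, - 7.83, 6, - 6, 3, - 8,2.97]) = [ - 10,  -  10,- 8,-7.83,-6, - 6, - 6 , - 2,- 1, 2.97, 3,5,5,6, 6,  6,8]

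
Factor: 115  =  5^1*23^1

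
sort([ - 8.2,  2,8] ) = [ - 8.2, 2,  8] 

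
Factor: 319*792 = 252648 = 2^3*3^2 * 11^2*29^1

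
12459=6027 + 6432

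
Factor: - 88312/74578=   - 2^2 * 7^(-1) * 19^1*83^1*761^( - 1 ) = - 6308/5327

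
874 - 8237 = - 7363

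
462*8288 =3829056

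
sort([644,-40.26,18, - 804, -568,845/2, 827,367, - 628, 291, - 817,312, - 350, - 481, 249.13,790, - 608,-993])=[ - 993, - 817,-804, - 628,-608, - 568, - 481, - 350, - 40.26,18,249.13,291, 312,367, 845/2, 644 , 790,827]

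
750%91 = 22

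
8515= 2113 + 6402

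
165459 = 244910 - 79451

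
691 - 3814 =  - 3123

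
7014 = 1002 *7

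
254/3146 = 127/1573 = 0.08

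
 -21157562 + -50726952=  -71884514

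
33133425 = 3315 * 9995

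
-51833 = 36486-88319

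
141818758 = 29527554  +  112291204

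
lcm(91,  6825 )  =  6825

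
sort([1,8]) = [ 1, 8] 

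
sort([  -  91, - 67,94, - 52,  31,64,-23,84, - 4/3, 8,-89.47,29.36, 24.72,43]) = [ - 91, - 89.47,  -  67, - 52, - 23 , - 4/3 , 8, 24.72, 29.36, 31, 43, 64,84, 94 ]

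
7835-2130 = 5705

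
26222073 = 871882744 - 845660671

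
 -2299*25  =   - 57475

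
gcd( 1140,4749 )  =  3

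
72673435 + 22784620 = 95458055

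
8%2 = 0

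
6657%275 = 57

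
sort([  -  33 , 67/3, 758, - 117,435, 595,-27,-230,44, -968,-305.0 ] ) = [ - 968,  -  305.0,- 230, - 117,-33,- 27,67/3, 44,435,595,758 ] 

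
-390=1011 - 1401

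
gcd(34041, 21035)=7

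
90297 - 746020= - 655723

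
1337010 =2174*615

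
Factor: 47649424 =2^4*2978089^1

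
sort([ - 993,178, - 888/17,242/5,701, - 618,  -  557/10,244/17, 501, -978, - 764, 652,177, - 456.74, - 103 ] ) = [-993,  -  978, - 764, -618, - 456.74, -103, - 557/10, -888/17,244/17,242/5, 177,178, 501,652, 701 ] 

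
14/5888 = 7/2944  =  0.00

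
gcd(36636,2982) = 426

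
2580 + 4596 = 7176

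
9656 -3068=6588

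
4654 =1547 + 3107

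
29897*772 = 23080484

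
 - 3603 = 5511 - 9114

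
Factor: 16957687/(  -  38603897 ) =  - 17^1*31^( - 1)* 1103^( - 1 )*1129^( - 1)*997511^1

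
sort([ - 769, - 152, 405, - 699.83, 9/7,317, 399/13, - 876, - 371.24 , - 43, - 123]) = [ - 876 , - 769, - 699.83, - 371.24, - 152,-123, - 43,9/7, 399/13,317, 405 ] 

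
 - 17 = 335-352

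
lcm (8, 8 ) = 8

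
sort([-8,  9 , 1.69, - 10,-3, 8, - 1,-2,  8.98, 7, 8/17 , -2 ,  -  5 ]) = [ - 10, - 8,-5, - 3,  -  2,-2, - 1,8/17, 1.69, 7, 8, 8.98, 9 ] 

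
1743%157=16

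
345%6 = 3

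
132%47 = 38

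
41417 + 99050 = 140467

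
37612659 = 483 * 77873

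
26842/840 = 31 + 401/420 = 31.95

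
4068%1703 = 662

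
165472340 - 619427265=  - 453954925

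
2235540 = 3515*636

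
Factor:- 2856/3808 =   -  2^(  -  2)*3^1   =  - 3/4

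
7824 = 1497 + 6327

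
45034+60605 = 105639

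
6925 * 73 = 505525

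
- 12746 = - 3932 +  - 8814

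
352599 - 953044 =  - 600445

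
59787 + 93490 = 153277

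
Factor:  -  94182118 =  - 2^1*73^1 * 645083^1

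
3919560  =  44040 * 89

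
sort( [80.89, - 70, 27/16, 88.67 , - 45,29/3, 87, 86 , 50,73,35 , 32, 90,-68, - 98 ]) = [ - 98,  -  70, - 68 , - 45,27/16,29/3, 32,35,  50,73,80.89,86,87, 88.67,90 ]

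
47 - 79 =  - 32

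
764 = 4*191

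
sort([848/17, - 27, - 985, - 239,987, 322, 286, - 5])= [ - 985, - 239, - 27,-5, 848/17,286, 322, 987] 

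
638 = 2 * 319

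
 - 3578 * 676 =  - 2418728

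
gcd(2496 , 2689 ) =1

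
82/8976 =41/4488=0.01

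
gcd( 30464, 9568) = 32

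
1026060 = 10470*98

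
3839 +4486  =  8325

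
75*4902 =367650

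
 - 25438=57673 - 83111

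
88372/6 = 44186/3 = 14728.67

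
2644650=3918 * 675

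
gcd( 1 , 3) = 1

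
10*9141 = 91410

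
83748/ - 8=-10469 + 1/2 = - 10468.50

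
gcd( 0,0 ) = 0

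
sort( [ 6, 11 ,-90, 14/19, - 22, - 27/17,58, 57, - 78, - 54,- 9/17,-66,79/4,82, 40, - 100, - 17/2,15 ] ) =[ - 100, - 90,-78, - 66, - 54,-22,  -  17/2, -27/17, - 9/17,  14/19 , 6, 11,15, 79/4,40,57 , 58, 82] 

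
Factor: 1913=1913^1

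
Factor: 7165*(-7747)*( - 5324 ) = 295520625620= 2^2*5^1*11^3*61^1 * 127^1*1433^1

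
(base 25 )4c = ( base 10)112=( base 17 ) 6A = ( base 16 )70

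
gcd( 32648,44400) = 8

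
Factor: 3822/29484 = 2^( - 1)*3^( - 3 )*7^1  =  7/54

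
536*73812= 39563232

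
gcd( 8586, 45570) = 6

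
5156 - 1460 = 3696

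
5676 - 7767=  -  2091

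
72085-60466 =11619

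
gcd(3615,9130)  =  5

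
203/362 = 203/362 = 0.56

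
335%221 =114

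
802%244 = 70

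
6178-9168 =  - 2990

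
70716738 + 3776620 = 74493358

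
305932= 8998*34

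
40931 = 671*61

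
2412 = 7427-5015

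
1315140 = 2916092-1600952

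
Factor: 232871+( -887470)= -11^1*59509^1 = - 654599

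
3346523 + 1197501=4544024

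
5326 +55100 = 60426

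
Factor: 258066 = 2^1*3^7*59^1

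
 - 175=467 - 642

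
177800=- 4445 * ( - 40)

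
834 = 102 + 732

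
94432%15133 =3634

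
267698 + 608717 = 876415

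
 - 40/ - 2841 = 40/2841 = 0.01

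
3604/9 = 400 + 4/9 = 400.44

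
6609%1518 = 537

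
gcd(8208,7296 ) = 912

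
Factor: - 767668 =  - 2^2*11^1 *73^1*239^1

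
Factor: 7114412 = 2^2* 647^1*2749^1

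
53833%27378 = 26455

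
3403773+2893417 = 6297190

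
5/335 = 1/67 =0.01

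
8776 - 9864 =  - 1088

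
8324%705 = 569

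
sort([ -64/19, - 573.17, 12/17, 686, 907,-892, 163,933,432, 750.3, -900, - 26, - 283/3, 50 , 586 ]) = [ - 900,- 892,-573.17, - 283/3, - 26, - 64/19, 12/17, 50, 163, 432, 586, 686, 750.3,907, 933]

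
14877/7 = 14877/7 = 2125.29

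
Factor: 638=2^1*11^1*29^1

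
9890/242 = 4945/121=40.87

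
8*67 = 536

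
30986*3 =92958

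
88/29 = 88/29 = 3.03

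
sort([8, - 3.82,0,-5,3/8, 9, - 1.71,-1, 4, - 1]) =[ - 5,- 3.82, - 1.71,-1, - 1,0, 3/8, 4, 8, 9]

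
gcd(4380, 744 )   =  12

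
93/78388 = 93/78388 = 0.00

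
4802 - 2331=2471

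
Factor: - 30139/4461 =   -  3^ ( - 1) *1487^(-1)*30139^1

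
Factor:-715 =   -  5^1 * 11^1*13^1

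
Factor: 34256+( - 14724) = 19532 = 2^2*19^1*257^1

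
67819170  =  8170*8301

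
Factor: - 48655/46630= - 2^( - 1)*37^1 * 263^1*4663^( - 1 ) = - 9731/9326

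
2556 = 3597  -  1041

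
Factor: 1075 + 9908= 10983 = 3^1 *7^1*523^1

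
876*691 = 605316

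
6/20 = 3/10 =0.30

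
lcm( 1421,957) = 46893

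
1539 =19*81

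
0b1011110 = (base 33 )2s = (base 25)3J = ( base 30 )34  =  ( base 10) 94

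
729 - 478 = 251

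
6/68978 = 3/34489  =  0.00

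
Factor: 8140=2^2*5^1*11^1 * 37^1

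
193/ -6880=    - 193/6880 = - 0.03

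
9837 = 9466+371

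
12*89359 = 1072308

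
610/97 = 610/97= 6.29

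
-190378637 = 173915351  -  364293988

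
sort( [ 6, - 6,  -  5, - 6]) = [ - 6, - 6,  -  5, 6]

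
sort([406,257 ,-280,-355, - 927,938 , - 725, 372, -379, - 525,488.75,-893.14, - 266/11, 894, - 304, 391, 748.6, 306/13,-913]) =[ - 927, -913,-893.14, - 725, - 525, - 379, - 355, - 304,  -  280, -266/11,306/13,257, 372, 391, 406  ,  488.75, 748.6,894,938 ]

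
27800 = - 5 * ( - 5560)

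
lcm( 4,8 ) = 8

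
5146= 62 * 83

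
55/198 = 5/18 = 0.28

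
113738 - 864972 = -751234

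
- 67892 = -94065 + 26173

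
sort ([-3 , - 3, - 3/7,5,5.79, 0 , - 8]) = [ - 8, - 3,  -  3 , - 3/7,  0,5 , 5.79]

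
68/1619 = 68/1619 = 0.04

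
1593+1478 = 3071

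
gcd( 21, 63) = 21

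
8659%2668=655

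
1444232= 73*19784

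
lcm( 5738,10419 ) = 395922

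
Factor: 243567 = 3^4*31^1  *97^1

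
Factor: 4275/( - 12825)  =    -  1/3 = - 3^( - 1)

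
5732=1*5732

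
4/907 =4/907 = 0.00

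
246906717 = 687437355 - 440530638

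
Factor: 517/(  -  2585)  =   -1/5 = - 5^( - 1)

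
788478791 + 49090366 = 837569157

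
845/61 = 845/61 = 13.85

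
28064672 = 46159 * 608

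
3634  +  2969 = 6603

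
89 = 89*1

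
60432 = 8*7554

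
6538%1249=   293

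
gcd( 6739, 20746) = 23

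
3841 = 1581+2260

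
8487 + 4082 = 12569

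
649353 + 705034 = 1354387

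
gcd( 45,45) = 45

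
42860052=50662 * 846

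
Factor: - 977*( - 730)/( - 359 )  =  -2^1*5^1*73^1*359^( - 1)*977^1 = -713210/359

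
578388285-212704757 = 365683528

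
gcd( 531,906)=3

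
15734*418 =6576812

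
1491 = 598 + 893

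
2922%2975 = 2922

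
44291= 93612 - 49321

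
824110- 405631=418479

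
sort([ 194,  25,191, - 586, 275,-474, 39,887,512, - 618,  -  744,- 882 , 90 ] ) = [ - 882, - 744, - 618, - 586, - 474,25,39 , 90 , 191,194,  275,  512, 887 ] 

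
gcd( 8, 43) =1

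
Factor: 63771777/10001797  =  3751281/588341 = 3^2* 13^( -1 )*97^1 *167^(-1)*271^(-1)*4297^1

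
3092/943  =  3 + 263/943 = 3.28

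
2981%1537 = 1444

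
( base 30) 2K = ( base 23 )3b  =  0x50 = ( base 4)1100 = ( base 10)80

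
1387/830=1387/830 = 1.67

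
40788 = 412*99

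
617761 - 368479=249282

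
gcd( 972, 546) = 6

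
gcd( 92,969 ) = 1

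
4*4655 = 18620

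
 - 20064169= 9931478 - 29995647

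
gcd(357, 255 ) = 51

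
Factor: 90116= 2^2 * 13^1*1733^1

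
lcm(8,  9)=72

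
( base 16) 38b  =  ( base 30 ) 107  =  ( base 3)1020121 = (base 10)907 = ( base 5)12112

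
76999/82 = 76999/82 = 939.01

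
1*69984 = 69984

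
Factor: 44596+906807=951403= 29^1*53^1*619^1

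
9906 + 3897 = 13803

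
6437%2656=1125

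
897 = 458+439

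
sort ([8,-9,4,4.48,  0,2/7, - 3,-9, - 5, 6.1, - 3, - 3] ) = [ - 9, - 9 , - 5, - 3,-3, - 3,0, 2/7,4, 4.48,6.1,  8]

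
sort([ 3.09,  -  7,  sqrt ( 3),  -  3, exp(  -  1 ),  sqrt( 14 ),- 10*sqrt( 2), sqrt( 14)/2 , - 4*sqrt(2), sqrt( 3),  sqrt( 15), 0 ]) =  [ - 10*sqrt(2) , - 7, - 4* sqrt( 2)  , - 3 , 0, exp(- 1 ),sqrt( 3),  sqrt(3),sqrt(14 ) /2,3.09 , sqrt( 14 ),  sqrt( 15 )]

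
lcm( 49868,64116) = 448812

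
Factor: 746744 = 2^3*269^1*347^1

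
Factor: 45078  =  2^1*3^1*11^1*683^1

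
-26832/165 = -8944/55 = - 162.62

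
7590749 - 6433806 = 1156943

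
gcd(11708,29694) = 2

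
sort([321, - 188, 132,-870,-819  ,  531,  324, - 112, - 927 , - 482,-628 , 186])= [ - 927,-870, - 819,  -  628,- 482, - 188, - 112,132,186,321, 324,  531 ]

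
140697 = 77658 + 63039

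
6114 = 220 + 5894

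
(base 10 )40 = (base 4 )220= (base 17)26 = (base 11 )37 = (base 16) 28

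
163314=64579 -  - 98735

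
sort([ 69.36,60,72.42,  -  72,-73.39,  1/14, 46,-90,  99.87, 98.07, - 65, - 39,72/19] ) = [-90, - 73.39,-72, - 65,  -  39,1/14,72/19,  46, 60,  69.36 , 72.42,98.07,99.87 ] 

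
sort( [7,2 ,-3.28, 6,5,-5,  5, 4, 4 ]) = [ - 5, - 3.28,  2,4 , 4,  5, 5, 6,7] 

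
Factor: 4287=3^1*1429^1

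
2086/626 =3 + 104/313 = 3.33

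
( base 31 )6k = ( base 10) 206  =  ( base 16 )ce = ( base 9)248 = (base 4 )3032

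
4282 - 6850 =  - 2568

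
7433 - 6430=1003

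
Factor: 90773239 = 31^1 * 113^1*25913^1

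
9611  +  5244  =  14855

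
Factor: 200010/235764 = 2^(-1 )*3^( - 2) *5^1*37^( - 1 )*113^1   =  565/666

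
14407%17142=14407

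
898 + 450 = 1348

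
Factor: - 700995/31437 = -233665/10479  =  -3^( - 1 )*5^1*7^ (-1 )*17^1*499^( - 1)*2749^1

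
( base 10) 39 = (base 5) 124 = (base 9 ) 43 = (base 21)1I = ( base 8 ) 47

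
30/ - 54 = - 5/9 = -0.56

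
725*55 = 39875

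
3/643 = 3/643 = 0.00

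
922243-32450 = 889793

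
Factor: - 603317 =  - 11^1*13^1 * 4219^1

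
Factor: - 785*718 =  - 563630=- 2^1*5^1*157^1 * 359^1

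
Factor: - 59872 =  - 2^5*1871^1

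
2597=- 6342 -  - 8939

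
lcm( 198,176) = 1584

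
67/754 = 67/754 = 0.09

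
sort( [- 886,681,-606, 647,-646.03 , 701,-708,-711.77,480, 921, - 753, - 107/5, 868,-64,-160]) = [ - 886, - 753, - 711.77,-708, - 646.03, - 606, - 160,-64, -107/5 , 480,647, 681, 701,868,921] 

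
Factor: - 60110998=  - 2^1*30055499^1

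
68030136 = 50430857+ 17599279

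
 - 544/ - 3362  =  272/1681 = 0.16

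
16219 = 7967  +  8252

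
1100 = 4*275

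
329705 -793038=-463333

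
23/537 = 23/537 = 0.04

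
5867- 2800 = 3067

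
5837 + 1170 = 7007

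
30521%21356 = 9165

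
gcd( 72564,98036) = 4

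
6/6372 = 1/1062 = 0.00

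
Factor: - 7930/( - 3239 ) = 2^1*5^1*13^1*41^( - 1 )*61^1*79^( - 1 )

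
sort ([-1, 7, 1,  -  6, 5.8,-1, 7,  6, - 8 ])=[-8, - 6,- 1,-1, 1,  5.8 , 6, 7, 7 ] 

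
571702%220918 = 129866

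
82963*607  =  50358541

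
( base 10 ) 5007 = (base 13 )2382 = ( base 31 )56G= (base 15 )173C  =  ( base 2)1001110001111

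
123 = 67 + 56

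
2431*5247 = 12755457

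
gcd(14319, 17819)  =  1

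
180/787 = 180/787=0.23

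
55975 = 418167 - 362192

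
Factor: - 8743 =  - 7^1 * 1249^1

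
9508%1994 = 1532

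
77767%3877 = 227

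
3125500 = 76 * 41125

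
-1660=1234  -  2894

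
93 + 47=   140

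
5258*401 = 2108458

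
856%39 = 37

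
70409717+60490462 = 130900179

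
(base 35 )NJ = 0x338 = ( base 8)1470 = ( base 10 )824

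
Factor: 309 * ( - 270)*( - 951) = 79341930 = 2^1 * 3^5*5^1*103^1*317^1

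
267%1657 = 267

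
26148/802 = 13074/401 = 32.60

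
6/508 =3/254 = 0.01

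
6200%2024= 128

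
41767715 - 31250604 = 10517111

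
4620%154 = 0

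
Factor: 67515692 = 2^2*113^1*149371^1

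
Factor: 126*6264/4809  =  2^4 * 3^4*29^1*229^(-1) = 37584/229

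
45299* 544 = 24642656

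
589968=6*98328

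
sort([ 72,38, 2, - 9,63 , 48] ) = [ - 9,2,38,48, 63, 72]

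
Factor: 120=2^3 * 3^1*5^1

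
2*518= 1036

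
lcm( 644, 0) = 0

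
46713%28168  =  18545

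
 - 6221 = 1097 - 7318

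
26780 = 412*65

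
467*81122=37883974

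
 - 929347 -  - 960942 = 31595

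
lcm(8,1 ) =8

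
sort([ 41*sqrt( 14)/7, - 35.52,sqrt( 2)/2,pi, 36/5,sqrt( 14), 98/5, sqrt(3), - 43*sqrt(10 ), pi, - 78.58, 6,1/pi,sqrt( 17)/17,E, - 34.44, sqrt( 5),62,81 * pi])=[ - 43*sqrt(10 ),  -  78.58,-35.52,-34.44,sqrt( 17)/17,1/pi,sqrt( 2)/2,sqrt(3),sqrt(5) , E,  pi,pi,sqrt( 14), 6, 36/5,98/5, 41*sqrt(14 ) /7,62, 81*pi]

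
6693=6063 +630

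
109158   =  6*18193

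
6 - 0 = 6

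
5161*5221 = 26945581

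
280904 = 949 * 296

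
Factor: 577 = 577^1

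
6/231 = 2/77= 0.03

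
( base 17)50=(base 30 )2P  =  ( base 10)85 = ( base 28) 31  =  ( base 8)125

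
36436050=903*40350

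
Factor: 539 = 7^2 * 11^1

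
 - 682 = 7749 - 8431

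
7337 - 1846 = 5491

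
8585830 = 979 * 8770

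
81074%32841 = 15392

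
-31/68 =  - 31/68=- 0.46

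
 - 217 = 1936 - 2153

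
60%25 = 10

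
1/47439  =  1/47439  =  0.00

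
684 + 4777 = 5461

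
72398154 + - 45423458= 26974696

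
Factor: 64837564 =2^2*11^1*41^1*127^1*283^1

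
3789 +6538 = 10327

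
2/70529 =2/70529 = 0.00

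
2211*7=15477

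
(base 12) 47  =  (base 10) 55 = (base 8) 67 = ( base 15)3A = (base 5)210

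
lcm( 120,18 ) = 360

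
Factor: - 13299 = -3^1*11^1 *13^1*31^1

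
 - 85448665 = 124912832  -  210361497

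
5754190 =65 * 88526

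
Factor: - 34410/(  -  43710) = 37^1*47^( - 1 )= 37/47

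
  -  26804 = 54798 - 81602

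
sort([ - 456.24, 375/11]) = [ - 456.24,375/11 ] 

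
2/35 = 2/35 = 0.06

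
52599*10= 525990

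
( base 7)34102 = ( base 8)20662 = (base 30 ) 9HG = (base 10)8626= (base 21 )JBG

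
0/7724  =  0 = 0.00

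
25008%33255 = 25008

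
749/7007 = 107/1001 = 0.11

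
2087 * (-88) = -183656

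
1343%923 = 420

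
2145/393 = 5 + 60/131 = 5.46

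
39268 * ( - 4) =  - 157072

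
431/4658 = 431/4658= 0.09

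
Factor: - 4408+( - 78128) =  - 82536 = - 2^3*3^1 *19^1 *181^1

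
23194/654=11597/327=35.46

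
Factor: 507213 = 3^2 * 7^1*83^1*97^1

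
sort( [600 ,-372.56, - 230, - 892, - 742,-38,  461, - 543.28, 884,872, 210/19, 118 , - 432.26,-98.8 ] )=[ - 892, - 742, - 543.28, - 432.26, - 372.56, - 230, - 98.8, - 38,210/19, 118 , 461, 600, 872, 884 ] 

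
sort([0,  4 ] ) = [0,  4]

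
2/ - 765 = -1 + 763/765= -0.00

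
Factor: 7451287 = 17^2*19^1 * 23^1 * 59^1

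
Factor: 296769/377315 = 759/965= 3^1*5^(-1) * 11^1*23^1* 193^( - 1) 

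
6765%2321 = 2123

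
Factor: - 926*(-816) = 2^5*3^1*17^1*463^1 = 755616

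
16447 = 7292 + 9155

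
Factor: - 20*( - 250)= 2^3 * 5^4 = 5000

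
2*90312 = 180624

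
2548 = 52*49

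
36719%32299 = 4420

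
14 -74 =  - 60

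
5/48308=5/48308= 0.00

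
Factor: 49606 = 2^1*17^1*1459^1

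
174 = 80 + 94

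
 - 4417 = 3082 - 7499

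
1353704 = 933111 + 420593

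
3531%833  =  199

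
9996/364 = 357/13 = 27.46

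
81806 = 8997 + 72809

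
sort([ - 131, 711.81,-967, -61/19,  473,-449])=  [-967, - 449, - 131, - 61/19, 473,711.81]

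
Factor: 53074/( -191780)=-2^ ( - 1 )*5^( - 1)*7^1*17^1*43^(-1) = - 119/430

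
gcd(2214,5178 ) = 6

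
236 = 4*59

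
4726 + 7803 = 12529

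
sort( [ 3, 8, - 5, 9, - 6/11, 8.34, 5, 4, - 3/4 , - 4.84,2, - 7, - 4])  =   [ -7, - 5, - 4.84, - 4, - 3/4, - 6/11, 2, 3, 4 , 5 , 8, 8.34, 9]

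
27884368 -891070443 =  - 863186075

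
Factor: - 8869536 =- 2^5*3^2 * 13^1*23^1*103^1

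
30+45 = 75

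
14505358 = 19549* 742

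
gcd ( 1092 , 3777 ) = 3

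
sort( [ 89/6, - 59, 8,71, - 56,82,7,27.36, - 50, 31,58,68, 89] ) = [-59,-56,  -  50 , 7 , 8 , 89/6, 27.36 , 31,58,68, 71,82, 89]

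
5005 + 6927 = 11932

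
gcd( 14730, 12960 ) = 30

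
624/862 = 312/431 = 0.72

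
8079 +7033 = 15112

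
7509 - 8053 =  - 544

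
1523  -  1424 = 99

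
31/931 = 31/931 = 0.03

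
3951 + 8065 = 12016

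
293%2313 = 293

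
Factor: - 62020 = -2^2*5^1*7^1*443^1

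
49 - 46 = 3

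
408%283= 125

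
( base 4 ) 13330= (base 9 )624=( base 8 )774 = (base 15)23D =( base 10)508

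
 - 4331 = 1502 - 5833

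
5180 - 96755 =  - 91575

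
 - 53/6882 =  - 53/6882=-0.01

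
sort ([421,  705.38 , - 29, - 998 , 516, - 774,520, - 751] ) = [-998, - 774, - 751, - 29, 421 , 516,520,705.38 ]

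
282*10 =2820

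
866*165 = 142890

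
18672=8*2334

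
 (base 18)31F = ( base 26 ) 1CH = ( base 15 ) 470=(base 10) 1005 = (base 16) 3ED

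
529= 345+184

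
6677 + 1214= 7891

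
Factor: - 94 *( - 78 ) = 2^2*3^1*13^1*47^1 = 7332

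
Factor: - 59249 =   -  179^1*331^1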